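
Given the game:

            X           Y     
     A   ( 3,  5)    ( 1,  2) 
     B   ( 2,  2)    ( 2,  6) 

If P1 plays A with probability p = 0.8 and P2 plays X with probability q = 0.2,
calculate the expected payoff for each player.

E[P1] = 1.52, E[P2] = 3.12

Work:
E[P1] = p·q·π₁(A,X) + p·(1-q)·π₁(A,Y) + (1-p)·q·π₁(B,X) + (1-p)·(1-q)·π₁(B,Y)
= 0.8·0.2·3 + 0.8·0.8·1 + 0.2·0.2·2 + 0.2·0.8·2
= 1.52

E[P2] = 3.12 (similar calculation)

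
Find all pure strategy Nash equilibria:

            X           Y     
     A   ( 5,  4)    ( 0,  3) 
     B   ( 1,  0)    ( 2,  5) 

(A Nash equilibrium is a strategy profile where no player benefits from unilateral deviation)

Nash equilibrium: (A, X), (B, Y)

Work:
Best responses:
  P1 vs X: payoffs [5, 1] → best response A (payoff 5)
  P1 vs Y: payoffs [0, 2] → best response B (payoff 2)
  P2 vs A: payoffs [4, 3] → best response X (payoff 4)
  P2 vs B: payoffs [0, 5] → best response Y (payoff 5)
Mutual best responses: (A,X), (B,Y) → Nash equilibria.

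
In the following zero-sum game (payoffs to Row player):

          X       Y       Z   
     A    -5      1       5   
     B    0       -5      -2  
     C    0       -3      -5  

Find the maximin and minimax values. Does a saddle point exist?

Maximin = -5, Minimax = 0, Saddle: False

Work:
Row minimums: [-5, -5, -5] → maximin = -5
Column maximums: [0, 1, 5] → minimax = 0
No saddle point (maximin ≠ minimax). Mixed strategy needed.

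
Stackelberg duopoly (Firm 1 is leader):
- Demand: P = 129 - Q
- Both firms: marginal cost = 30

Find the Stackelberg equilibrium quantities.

q₁* (leader) = 49.5, q₂* (follower) = 24.75

Work:
Follower's reaction: q₂ = (a - c - q₁)/2
Leader substitutes: π₁ = q₁·(a - q₁ - (a-c-q₁)/2 - c)
FOC: q₁* = (129 - 30)/2 = 49.50
Then: q₂* = (129 - 30 - 49.5)/2 = 24.75
Leader has first-mover advantage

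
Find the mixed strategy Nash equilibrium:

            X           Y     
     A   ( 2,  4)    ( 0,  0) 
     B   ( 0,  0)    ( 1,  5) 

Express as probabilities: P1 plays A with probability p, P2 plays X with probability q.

p = 0.5556, q = 0.3333

Work:
Find probabilities that make opponent indifferent:
P2 chooses q to make P1 indifferent between A and B
P1 chooses p to make P2 indifferent between X and Y
Mixed NE: P1 plays (A: 0.5556, B: 0.4444), P2 plays (X: 0.3333, Y: 0.6667)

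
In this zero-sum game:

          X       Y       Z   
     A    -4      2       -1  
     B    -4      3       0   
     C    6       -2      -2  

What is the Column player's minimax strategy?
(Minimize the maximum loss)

Column should play Z, value = 0

Work:
Column player minimizes Row's maximum payoff:
Column X: max payoff to Row = 6
Column Y: max payoff to Row = 3
Column Z: max payoff to Row = 0
Minimum is 0, achieved by column Z.
Minimax strategy: Z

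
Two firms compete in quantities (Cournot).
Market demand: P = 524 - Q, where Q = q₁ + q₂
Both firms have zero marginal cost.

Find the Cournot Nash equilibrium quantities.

q₁* = q₂* = 174.67; P* = 174.67

Work:
Profit: π_i = P·q_i = (a - q_i - q_j)·q_i
FOC: ∂π_i/∂q_i = a - 2q_i - q_j = 0
Reaction function: q_i = (524 - q_j)/2
Symmetry: q* = 524/3 = 174.67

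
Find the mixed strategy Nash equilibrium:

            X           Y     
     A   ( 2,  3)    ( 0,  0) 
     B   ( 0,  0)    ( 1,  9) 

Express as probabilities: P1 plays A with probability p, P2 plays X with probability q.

p = 0.75, q = 0.3333

Work:
Find probabilities that make opponent indifferent:
P2 chooses q to make P1 indifferent between A and B
P1 chooses p to make P2 indifferent between X and Y
Mixed NE: P1 plays (A: 0.75, B: 0.25), P2 plays (X: 0.3333, Y: 0.6667)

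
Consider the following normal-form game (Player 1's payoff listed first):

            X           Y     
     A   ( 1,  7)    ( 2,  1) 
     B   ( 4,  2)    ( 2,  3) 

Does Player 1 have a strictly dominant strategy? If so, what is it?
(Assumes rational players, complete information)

No strictly dominant strategy exists for Player 1

Work:
A strategy strictly dominates another if it gives a strictly higher payoff against every opponent action. Compare each pair of P1's strategies column-by-column:
  A vs B: [1 vs 4, 2 vs 2] → A does not strictly dominate B (column X: 1 ≤ 4)
  B vs A: [4 vs 1, 2 vs 2] → B does not strictly dominate A (column Y: 2 ≤ 2)
No single strategy strictly dominates all others → no strictly dominant strategy.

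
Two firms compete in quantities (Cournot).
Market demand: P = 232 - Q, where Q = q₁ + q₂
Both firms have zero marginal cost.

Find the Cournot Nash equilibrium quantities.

q₁* = q₂* = 77.33; P* = 77.33

Work:
Profit: π_i = P·q_i = (a - q_i - q_j)·q_i
FOC: ∂π_i/∂q_i = a - 2q_i - q_j = 0
Reaction function: q_i = (232 - q_j)/2
Symmetry: q* = 232/3 = 77.33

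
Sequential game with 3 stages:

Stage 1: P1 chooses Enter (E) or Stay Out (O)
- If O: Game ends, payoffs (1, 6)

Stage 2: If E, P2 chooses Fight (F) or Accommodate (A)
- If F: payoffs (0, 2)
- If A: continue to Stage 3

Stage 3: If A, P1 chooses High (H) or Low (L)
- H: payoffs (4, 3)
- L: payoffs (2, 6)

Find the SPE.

SPE: (E, A, H); Outcome (4, 3)

Work:
Stage 3: P1 chooses H (4 vs 2)
Stage 2: P2: F->2, A->3 (anticipating H). Choose A
Stage 1: P1: O->1, E->4 (anticipating A, H). Choose E
SPE path: E -> A -> H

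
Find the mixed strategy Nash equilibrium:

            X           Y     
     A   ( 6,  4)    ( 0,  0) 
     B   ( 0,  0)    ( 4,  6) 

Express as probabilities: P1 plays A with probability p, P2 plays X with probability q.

p = 0.6, q = 0.4

Work:
Find probabilities that make opponent indifferent:
P2 chooses q to make P1 indifferent between A and B
P1 chooses p to make P2 indifferent between X and Y
Mixed NE: P1 plays (A: 0.6, B: 0.4), P2 plays (X: 0.4, Y: 0.6)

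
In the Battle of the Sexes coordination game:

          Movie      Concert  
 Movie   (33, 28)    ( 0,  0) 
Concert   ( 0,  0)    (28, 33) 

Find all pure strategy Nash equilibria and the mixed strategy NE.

Pure NE: (Movie, Movie) and (Concert, Concert); Mixed NE: p = 0.541, q = 0.459

Work:
Check pure NE:
(Movie, Movie): (33, 28) - no unilateral deviation beneficial
(Concert, Concert): (28, 33) - no unilateral deviation beneficial
Mixed NE: P1 plays Movie with p = 0.541, P2 plays Movie with q = 0.459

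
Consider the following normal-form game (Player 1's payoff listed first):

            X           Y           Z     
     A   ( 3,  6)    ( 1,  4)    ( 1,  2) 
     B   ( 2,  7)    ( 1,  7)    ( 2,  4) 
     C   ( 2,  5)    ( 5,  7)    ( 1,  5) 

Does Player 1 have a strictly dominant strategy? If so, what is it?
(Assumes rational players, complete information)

No strictly dominant strategy exists for Player 1

Work:
A strategy strictly dominates another if it gives a strictly higher payoff against every opponent action. Compare each pair of P1's strategies column-by-column:
  A vs B: [3 vs 2, 1 vs 1, 1 vs 2] → A does not strictly dominate B (column Y: 1 ≤ 1)
  A vs C: [3 vs 2, 1 vs 5, 1 vs 1] → A does not strictly dominate C (column Y: 1 ≤ 5)
  B vs A: [2 vs 3, 1 vs 1, 2 vs 1] → B does not strictly dominate A (column X: 2 ≤ 3)
  B vs C: [2 vs 2, 1 vs 5, 2 vs 1] → B does not strictly dominate C (column X: 2 ≤ 2)
  C vs A: [2 vs 3, 5 vs 1, 1 vs 1] → C does not strictly dominate A (column X: 2 ≤ 3)
  C vs B: [2 vs 2, 5 vs 1, 1 vs 2] → C does not strictly dominate B (column X: 2 ≤ 2)
No single strategy strictly dominates all others → no strictly dominant strategy.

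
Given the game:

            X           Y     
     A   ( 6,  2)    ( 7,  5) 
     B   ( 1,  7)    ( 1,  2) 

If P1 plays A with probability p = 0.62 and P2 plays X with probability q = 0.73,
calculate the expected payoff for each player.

E[P1] = 4.2674, E[P2] = 3.8892

Work:
E[P1] = p·q·π₁(A,X) + p·(1-q)·π₁(A,Y) + (1-p)·q·π₁(B,X) + (1-p)·(1-q)·π₁(B,Y)
= 0.62·0.73·6 + 0.62·0.27·7 + 0.38·0.73·1 + 0.38·0.27·1
= 4.2674

E[P2] = 3.8892 (similar calculation)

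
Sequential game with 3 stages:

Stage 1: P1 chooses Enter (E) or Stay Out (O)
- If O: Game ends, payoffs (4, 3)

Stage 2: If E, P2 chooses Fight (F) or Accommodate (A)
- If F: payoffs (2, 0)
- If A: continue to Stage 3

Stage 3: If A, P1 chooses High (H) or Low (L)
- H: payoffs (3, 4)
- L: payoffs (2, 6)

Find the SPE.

SPE: (O, A, H); Outcome (4, 3)

Work:
Stage 3: P1 chooses H (3 vs 2)
Stage 2: P2: F->0, A->4 (anticipating H). Choose A
Stage 1: P1: O->4, E->3 (anticipating A, H). Choose O
SPE path: O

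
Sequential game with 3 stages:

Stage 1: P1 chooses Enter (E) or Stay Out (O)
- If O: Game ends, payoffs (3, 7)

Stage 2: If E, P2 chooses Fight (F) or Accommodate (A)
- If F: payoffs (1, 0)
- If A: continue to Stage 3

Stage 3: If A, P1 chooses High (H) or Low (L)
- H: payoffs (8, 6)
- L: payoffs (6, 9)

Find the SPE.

SPE: (E, A, H); Outcome (8, 6)

Work:
Stage 3: P1 chooses H (8 vs 6)
Stage 2: P2: F->0, A->6 (anticipating H). Choose A
Stage 1: P1: O->3, E->8 (anticipating A, H). Choose E
SPE path: E -> A -> H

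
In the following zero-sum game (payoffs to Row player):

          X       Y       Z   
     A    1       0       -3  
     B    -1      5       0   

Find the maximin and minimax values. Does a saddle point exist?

Maximin = -1, Minimax = 0, Saddle: False

Work:
Row minimums: [-3, -1] → maximin = -1
Column maximums: [1, 5, 0] → minimax = 0
No saddle point (maximin ≠ minimax). Mixed strategy needed.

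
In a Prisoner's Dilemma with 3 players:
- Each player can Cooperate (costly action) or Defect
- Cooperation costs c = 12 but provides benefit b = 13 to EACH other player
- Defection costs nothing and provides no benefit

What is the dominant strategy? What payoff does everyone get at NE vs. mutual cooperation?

Dominant: Defect; NE payoff = 0; Coop payoff = 14

Work:
Defect dominates (saves cost c = 12, benefit to others is external)
NE: All defect → everyone gets 0
If all cooperate: each receives (2)×13 - 12 = 14
Social dilemma: 14 > 0 but NE gives 0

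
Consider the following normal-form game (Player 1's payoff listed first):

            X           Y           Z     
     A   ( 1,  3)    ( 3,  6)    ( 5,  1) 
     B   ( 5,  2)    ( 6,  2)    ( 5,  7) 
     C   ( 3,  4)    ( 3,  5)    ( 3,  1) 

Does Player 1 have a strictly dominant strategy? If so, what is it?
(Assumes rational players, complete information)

No strictly dominant strategy exists for Player 1

Work:
A strategy strictly dominates another if it gives a strictly higher payoff against every opponent action. Compare each pair of P1's strategies column-by-column:
  A vs B: [1 vs 5, 3 vs 6, 5 vs 5] → A does not strictly dominate B (column X: 1 ≤ 5)
  A vs C: [1 vs 3, 3 vs 3, 5 vs 3] → A does not strictly dominate C (column X: 1 ≤ 3)
  B vs A: [5 vs 1, 6 vs 3, 5 vs 5] → B does not strictly dominate A (column Z: 5 ≤ 5)
  B vs C: [5 vs 3, 6 vs 3, 5 vs 3] → B strictly dominates C
  C vs A: [3 vs 1, 3 vs 3, 3 vs 5] → C does not strictly dominate A (column Y: 3 ≤ 3)
  C vs B: [3 vs 5, 3 vs 6, 3 vs 5] → C does not strictly dominate B (column X: 3 ≤ 5)
No single strategy strictly dominates all others → no strictly dominant strategy.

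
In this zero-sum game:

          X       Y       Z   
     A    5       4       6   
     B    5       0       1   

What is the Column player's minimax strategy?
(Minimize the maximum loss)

Column should play Y, value = 4

Work:
Column player minimizes Row's maximum payoff:
Column X: max payoff to Row = 5
Column Y: max payoff to Row = 4
Column Z: max payoff to Row = 6
Minimum is 4, achieved by column Y.
Minimax strategy: Y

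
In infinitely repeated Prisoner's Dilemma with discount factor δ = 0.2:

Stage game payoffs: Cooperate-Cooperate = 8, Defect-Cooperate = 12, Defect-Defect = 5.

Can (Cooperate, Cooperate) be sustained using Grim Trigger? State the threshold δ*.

δ* = 0.5714; since δ = 0.2 < 0.5714, cooperation cannot be sustained

Work:
For Grim Trigger:
Cooperate forever: 8/(1-δ)
Defect then punished: 12 + 5·δ/(1-δ)
Need: 8/(1-δ) ≥ 12 + 5·δ/(1-δ)
Solving: δ ≥ (T-R)/(T-P) = (12-8)/(12-5) = 0.5714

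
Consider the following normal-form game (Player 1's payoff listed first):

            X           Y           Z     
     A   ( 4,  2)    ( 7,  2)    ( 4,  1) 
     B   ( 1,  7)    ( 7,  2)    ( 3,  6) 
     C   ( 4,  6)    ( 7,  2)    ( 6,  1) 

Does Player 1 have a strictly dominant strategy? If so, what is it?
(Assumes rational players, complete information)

No strictly dominant strategy exists for Player 1

Work:
A strategy strictly dominates another if it gives a strictly higher payoff against every opponent action. Compare each pair of P1's strategies column-by-column:
  A vs B: [4 vs 1, 7 vs 7, 4 vs 3] → A does not strictly dominate B (column Y: 7 ≤ 7)
  A vs C: [4 vs 4, 7 vs 7, 4 vs 6] → A does not strictly dominate C (column X: 4 ≤ 4)
  B vs A: [1 vs 4, 7 vs 7, 3 vs 4] → B does not strictly dominate A (column X: 1 ≤ 4)
  B vs C: [1 vs 4, 7 vs 7, 3 vs 6] → B does not strictly dominate C (column X: 1 ≤ 4)
  C vs A: [4 vs 4, 7 vs 7, 6 vs 4] → C does not strictly dominate A (column X: 4 ≤ 4)
  C vs B: [4 vs 1, 7 vs 7, 6 vs 3] → C does not strictly dominate B (column Y: 7 ≤ 7)
No single strategy strictly dominates all others → no strictly dominant strategy.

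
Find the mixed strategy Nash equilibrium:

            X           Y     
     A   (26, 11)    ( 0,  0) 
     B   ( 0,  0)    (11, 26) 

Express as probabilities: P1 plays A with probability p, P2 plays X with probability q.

p = 0.7027, q = 0.2973

Work:
Find probabilities that make opponent indifferent:
P2 chooses q to make P1 indifferent between A and B
P1 chooses p to make P2 indifferent between X and Y
Mixed NE: P1 plays (A: 0.7027, B: 0.2973), P2 plays (X: 0.2973, Y: 0.7027)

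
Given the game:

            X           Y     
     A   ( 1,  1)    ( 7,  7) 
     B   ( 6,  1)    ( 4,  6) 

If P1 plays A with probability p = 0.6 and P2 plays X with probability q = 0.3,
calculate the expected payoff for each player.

E[P1] = 4.96, E[P2] = 4.92

Work:
E[P1] = p·q·π₁(A,X) + p·(1-q)·π₁(A,Y) + (1-p)·q·π₁(B,X) + (1-p)·(1-q)·π₁(B,Y)
= 0.6·0.3·1 + 0.6·0.7·7 + 0.4·0.3·6 + 0.4·0.7·4
= 4.96

E[P2] = 4.92 (similar calculation)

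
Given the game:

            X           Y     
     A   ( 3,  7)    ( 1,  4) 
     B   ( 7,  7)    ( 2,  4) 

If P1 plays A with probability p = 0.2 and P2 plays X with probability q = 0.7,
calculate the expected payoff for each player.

E[P1] = 4.88, E[P2] = 6.1

Work:
E[P1] = p·q·π₁(A,X) + p·(1-q)·π₁(A,Y) + (1-p)·q·π₁(B,X) + (1-p)·(1-q)·π₁(B,Y)
= 0.2·0.7·3 + 0.2·0.3·1 + 0.8·0.7·7 + 0.8·0.3·2
= 4.88

E[P2] = 6.1 (similar calculation)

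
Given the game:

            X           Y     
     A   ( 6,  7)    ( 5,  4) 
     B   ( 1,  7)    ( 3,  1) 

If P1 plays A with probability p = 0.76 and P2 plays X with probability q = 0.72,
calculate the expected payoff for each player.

E[P1] = 4.7216, E[P2] = 5.9584

Work:
E[P1] = p·q·π₁(A,X) + p·(1-q)·π₁(A,Y) + (1-p)·q·π₁(B,X) + (1-p)·(1-q)·π₁(B,Y)
= 0.76·0.72·6 + 0.76·0.28·5 + 0.24·0.72·1 + 0.24·0.28·3
= 4.7216

E[P2] = 5.9584 (similar calculation)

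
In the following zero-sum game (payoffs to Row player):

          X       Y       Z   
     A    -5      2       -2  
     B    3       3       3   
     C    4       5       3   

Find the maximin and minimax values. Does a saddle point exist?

Maximin = 3, Minimax = 3, Saddle: True

Work:
Row minimums: [-5, 3, 3] → maximin = 3
Column maximums: [4, 5, 3] → minimax = 3
Saddle point exists! Game value = 3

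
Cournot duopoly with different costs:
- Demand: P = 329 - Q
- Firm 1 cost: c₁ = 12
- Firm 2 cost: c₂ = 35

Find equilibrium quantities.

q₁* = 113.33, q₂* = 90.33

Work:
Reaction: q₁ = (329 - 12 - q₂)/2
Reaction: q₂ = (329 - 35 - q₁)/2
Solve simultaneously:
q₁* = (329 - 2×12 + 35)/3 = 113.33
q₂* = (329 - 2×35 + 12)/3 = 90.33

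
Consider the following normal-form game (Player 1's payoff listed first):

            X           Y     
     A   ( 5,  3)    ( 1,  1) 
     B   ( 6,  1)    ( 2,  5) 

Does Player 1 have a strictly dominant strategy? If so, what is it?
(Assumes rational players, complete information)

Yes, Player 1's strictly dominant strategy is B

Work:
A strategy strictly dominates another if it gives a strictly higher payoff against every opponent action. Compare each pair of P1's strategies column-by-column:
  A vs B: [5 vs 6, 1 vs 2] → A does not strictly dominate B (column X: 5 ≤ 6)
  B vs A: [6 vs 5, 2 vs 1] → B strictly dominates A
B strictly dominates every other strategy → strictly dominant.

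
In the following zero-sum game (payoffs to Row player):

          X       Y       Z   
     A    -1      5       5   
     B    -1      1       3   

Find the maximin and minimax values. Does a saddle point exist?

Maximin = -1, Minimax = -1, Saddle: True

Work:
Row minimums: [-1, -1] → maximin = -1
Column maximums: [-1, 5, 5] → minimax = -1
Saddle point exists! Game value = -1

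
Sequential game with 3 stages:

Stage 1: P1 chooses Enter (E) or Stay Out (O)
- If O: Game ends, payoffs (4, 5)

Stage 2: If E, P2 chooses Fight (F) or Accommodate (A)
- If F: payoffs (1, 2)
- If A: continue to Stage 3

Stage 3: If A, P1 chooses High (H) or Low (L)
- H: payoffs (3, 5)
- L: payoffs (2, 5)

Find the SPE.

SPE: (O, A, H); Outcome (4, 5)

Work:
Stage 3: P1 chooses H (3 vs 2)
Stage 2: P2: F->2, A->5 (anticipating H). Choose A
Stage 1: P1: O->4, E->3 (anticipating A, H). Choose O
SPE path: O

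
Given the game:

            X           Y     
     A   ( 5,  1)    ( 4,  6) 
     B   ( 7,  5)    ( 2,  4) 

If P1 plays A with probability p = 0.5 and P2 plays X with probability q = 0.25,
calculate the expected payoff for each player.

E[P1] = 3.75, E[P2] = 4.5

Work:
E[P1] = p·q·π₁(A,X) + p·(1-q)·π₁(A,Y) + (1-p)·q·π₁(B,X) + (1-p)·(1-q)·π₁(B,Y)
= 0.5·0.25·5 + 0.5·0.75·4 + 0.5·0.25·7 + 0.5·0.75·2
= 3.75

E[P2] = 4.5 (similar calculation)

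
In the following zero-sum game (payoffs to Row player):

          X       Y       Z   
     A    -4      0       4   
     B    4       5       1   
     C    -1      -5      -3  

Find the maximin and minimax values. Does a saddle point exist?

Maximin = 1, Minimax = 4, Saddle: False

Work:
Row minimums: [-4, 1, -5] → maximin = 1
Column maximums: [4, 5, 4] → minimax = 4
No saddle point (maximin ≠ minimax). Mixed strategy needed.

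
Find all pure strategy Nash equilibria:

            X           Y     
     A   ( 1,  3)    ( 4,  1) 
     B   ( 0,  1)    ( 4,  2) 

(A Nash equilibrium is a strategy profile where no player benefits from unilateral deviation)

Nash equilibrium: (A, X), (B, Y)

Work:
Best responses:
  P1 vs X: payoffs [1, 0] → best response A (payoff 1)
  P1 vs Y: payoffs [4, 4] → best response A/B (payoff 4)
  P2 vs A: payoffs [3, 1] → best response X (payoff 3)
  P2 vs B: payoffs [1, 2] → best response Y (payoff 2)
Mutual best responses: (A,X), (B,Y) → Nash equilibria.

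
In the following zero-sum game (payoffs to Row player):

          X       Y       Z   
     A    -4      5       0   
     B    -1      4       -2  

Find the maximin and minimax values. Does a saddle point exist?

Maximin = -2, Minimax = -1, Saddle: False

Work:
Row minimums: [-4, -2] → maximin = -2
Column maximums: [-1, 5, 0] → minimax = -1
No saddle point (maximin ≠ minimax). Mixed strategy needed.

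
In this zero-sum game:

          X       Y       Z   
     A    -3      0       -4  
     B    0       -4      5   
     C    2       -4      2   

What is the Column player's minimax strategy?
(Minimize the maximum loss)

Column should play Y, value = 0

Work:
Column player minimizes Row's maximum payoff:
Column X: max payoff to Row = 2
Column Y: max payoff to Row = 0
Column Z: max payoff to Row = 5
Minimum is 0, achieved by column Y.
Minimax strategy: Y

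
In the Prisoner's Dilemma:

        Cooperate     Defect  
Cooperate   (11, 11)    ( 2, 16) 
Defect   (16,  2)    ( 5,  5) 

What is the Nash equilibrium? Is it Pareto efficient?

(Defect, Defect) is NE; not Pareto efficient

Work:
Defect dominates Cooperate for both players:
If P2 cooperates: Defect (16) > Cooperate (11)
If P2 defects: Defect (5) > Cooperate (2)
NE: (Defect, Defect) with payoff (5, 5)
But (Cooperate, Cooperate) = (11, 11) Pareto dominates (5, 5)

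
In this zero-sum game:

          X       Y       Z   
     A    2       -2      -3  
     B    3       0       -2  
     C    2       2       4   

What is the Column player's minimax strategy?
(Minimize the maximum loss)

Column should play Y, value = 2

Work:
Column player minimizes Row's maximum payoff:
Column X: max payoff to Row = 3
Column Y: max payoff to Row = 2
Column Z: max payoff to Row = 4
Minimum is 2, achieved by column Y.
Minimax strategy: Y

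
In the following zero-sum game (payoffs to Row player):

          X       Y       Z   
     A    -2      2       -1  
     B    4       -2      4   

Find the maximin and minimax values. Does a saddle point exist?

Maximin = -2, Minimax = 2, Saddle: False

Work:
Row minimums: [-2, -2] → maximin = -2
Column maximums: [4, 2, 4] → minimax = 2
No saddle point (maximin ≠ minimax). Mixed strategy needed.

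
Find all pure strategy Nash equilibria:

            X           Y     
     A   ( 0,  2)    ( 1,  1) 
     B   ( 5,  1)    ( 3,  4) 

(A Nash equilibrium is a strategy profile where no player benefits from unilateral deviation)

Nash equilibrium: (B, Y)

Work:
Best responses:
  P1 vs X: payoffs [0, 5] → best response B (payoff 5)
  P1 vs Y: payoffs [1, 3] → best response B (payoff 3)
  P2 vs A: payoffs [2, 1] → best response X (payoff 2)
  P2 vs B: payoffs [1, 4] → best response Y (payoff 4)
Mutual best responses: (B,Y) → Nash equilibria.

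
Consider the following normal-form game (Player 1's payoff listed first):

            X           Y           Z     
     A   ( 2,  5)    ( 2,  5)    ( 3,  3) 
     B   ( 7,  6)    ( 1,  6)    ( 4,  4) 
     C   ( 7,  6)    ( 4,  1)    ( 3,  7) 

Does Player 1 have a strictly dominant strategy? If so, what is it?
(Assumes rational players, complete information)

No strictly dominant strategy exists for Player 1

Work:
A strategy strictly dominates another if it gives a strictly higher payoff against every opponent action. Compare each pair of P1's strategies column-by-column:
  A vs B: [2 vs 7, 2 vs 1, 3 vs 4] → A does not strictly dominate B (column X: 2 ≤ 7)
  A vs C: [2 vs 7, 2 vs 4, 3 vs 3] → A does not strictly dominate C (column X: 2 ≤ 7)
  B vs A: [7 vs 2, 1 vs 2, 4 vs 3] → B does not strictly dominate A (column Y: 1 ≤ 2)
  B vs C: [7 vs 7, 1 vs 4, 4 vs 3] → B does not strictly dominate C (column X: 7 ≤ 7)
  C vs A: [7 vs 2, 4 vs 2, 3 vs 3] → C does not strictly dominate A (column Z: 3 ≤ 3)
  C vs B: [7 vs 7, 4 vs 1, 3 vs 4] → C does not strictly dominate B (column X: 7 ≤ 7)
No single strategy strictly dominates all others → no strictly dominant strategy.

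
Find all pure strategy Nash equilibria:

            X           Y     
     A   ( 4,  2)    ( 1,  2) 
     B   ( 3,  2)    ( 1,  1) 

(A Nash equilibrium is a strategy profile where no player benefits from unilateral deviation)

Nash equilibrium: (A, X), (A, Y)

Work:
Best responses:
  P1 vs X: payoffs [4, 3] → best response A (payoff 4)
  P1 vs Y: payoffs [1, 1] → best response A/B (payoff 1)
  P2 vs A: payoffs [2, 2] → best response X/Y (payoff 2)
  P2 vs B: payoffs [2, 1] → best response X (payoff 2)
Mutual best responses: (A,X), (A,Y) → Nash equilibria.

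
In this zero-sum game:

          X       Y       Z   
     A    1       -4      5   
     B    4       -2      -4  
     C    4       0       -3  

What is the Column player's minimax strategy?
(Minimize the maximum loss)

Column should play Y, value = 0

Work:
Column player minimizes Row's maximum payoff:
Column X: max payoff to Row = 4
Column Y: max payoff to Row = 0
Column Z: max payoff to Row = 5
Minimum is 0, achieved by column Y.
Minimax strategy: Y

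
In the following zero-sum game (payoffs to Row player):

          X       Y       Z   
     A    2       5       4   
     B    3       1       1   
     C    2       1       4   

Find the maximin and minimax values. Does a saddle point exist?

Maximin = 2, Minimax = 3, Saddle: False

Work:
Row minimums: [2, 1, 1] → maximin = 2
Column maximums: [3, 5, 4] → minimax = 3
No saddle point (maximin ≠ minimax). Mixed strategy needed.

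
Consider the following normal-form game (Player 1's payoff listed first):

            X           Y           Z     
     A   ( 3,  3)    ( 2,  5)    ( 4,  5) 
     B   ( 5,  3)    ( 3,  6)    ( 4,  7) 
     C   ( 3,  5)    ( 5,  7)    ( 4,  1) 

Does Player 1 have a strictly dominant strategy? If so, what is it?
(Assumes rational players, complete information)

No strictly dominant strategy exists for Player 1

Work:
A strategy strictly dominates another if it gives a strictly higher payoff against every opponent action. Compare each pair of P1's strategies column-by-column:
  A vs B: [3 vs 5, 2 vs 3, 4 vs 4] → A does not strictly dominate B (column X: 3 ≤ 5)
  A vs C: [3 vs 3, 2 vs 5, 4 vs 4] → A does not strictly dominate C (column X: 3 ≤ 3)
  B vs A: [5 vs 3, 3 vs 2, 4 vs 4] → B does not strictly dominate A (column Z: 4 ≤ 4)
  B vs C: [5 vs 3, 3 vs 5, 4 vs 4] → B does not strictly dominate C (column Y: 3 ≤ 5)
  C vs A: [3 vs 3, 5 vs 2, 4 vs 4] → C does not strictly dominate A (column X: 3 ≤ 3)
  C vs B: [3 vs 5, 5 vs 3, 4 vs 4] → C does not strictly dominate B (column X: 3 ≤ 5)
No single strategy strictly dominates all others → no strictly dominant strategy.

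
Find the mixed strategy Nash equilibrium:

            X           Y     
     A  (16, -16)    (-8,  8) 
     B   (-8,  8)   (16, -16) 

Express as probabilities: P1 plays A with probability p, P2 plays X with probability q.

p = 0.5, q = 0.5

Work:
Find probabilities that make opponent indifferent:
P2 chooses q to make P1 indifferent between A and B
P1 chooses p to make P2 indifferent between X and Y
Mixed NE: P1 plays (A: 0.5, B: 0.5), P2 plays (X: 0.5, Y: 0.5)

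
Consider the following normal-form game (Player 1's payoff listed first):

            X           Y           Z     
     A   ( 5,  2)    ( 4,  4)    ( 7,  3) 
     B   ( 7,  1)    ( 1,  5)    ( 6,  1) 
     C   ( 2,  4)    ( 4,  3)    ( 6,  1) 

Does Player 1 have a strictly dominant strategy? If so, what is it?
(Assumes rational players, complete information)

No strictly dominant strategy exists for Player 1

Work:
A strategy strictly dominates another if it gives a strictly higher payoff against every opponent action. Compare each pair of P1's strategies column-by-column:
  A vs B: [5 vs 7, 4 vs 1, 7 vs 6] → A does not strictly dominate B (column X: 5 ≤ 7)
  A vs C: [5 vs 2, 4 vs 4, 7 vs 6] → A does not strictly dominate C (column Y: 4 ≤ 4)
  B vs A: [7 vs 5, 1 vs 4, 6 vs 7] → B does not strictly dominate A (column Y: 1 ≤ 4)
  B vs C: [7 vs 2, 1 vs 4, 6 vs 6] → B does not strictly dominate C (column Y: 1 ≤ 4)
  C vs A: [2 vs 5, 4 vs 4, 6 vs 7] → C does not strictly dominate A (column X: 2 ≤ 5)
  C vs B: [2 vs 7, 4 vs 1, 6 vs 6] → C does not strictly dominate B (column X: 2 ≤ 7)
No single strategy strictly dominates all others → no strictly dominant strategy.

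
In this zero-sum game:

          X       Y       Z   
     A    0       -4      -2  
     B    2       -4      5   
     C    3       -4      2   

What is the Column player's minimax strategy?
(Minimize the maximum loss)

Column should play Y, value = -4

Work:
Column player minimizes Row's maximum payoff:
Column X: max payoff to Row = 3
Column Y: max payoff to Row = -4
Column Z: max payoff to Row = 5
Minimum is -4, achieved by column Y.
Minimax strategy: Y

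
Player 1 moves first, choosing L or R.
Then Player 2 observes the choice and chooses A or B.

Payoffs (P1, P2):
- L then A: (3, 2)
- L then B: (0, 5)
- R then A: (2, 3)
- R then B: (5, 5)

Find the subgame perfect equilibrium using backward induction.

P1 plays R, P2 plays B after L and B after R; Payoff (5, 5)

Work:
Backward induction:
After L: P2 chooses B → P1 gets 0
After R: P2 chooses B → P1 gets 5
P1 chooses R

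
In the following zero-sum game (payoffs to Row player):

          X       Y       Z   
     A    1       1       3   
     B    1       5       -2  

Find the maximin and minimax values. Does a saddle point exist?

Maximin = 1, Minimax = 1, Saddle: True

Work:
Row minimums: [1, -2] → maximin = 1
Column maximums: [1, 5, 3] → minimax = 1
Saddle point exists! Game value = 1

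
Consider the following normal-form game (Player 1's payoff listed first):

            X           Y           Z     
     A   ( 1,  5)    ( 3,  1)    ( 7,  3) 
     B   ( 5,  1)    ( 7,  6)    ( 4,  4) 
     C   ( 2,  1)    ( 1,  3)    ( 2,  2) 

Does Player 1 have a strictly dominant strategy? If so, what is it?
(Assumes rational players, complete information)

No strictly dominant strategy exists for Player 1

Work:
A strategy strictly dominates another if it gives a strictly higher payoff against every opponent action. Compare each pair of P1's strategies column-by-column:
  A vs B: [1 vs 5, 3 vs 7, 7 vs 4] → A does not strictly dominate B (column X: 1 ≤ 5)
  A vs C: [1 vs 2, 3 vs 1, 7 vs 2] → A does not strictly dominate C (column X: 1 ≤ 2)
  B vs A: [5 vs 1, 7 vs 3, 4 vs 7] → B does not strictly dominate A (column Z: 4 ≤ 7)
  B vs C: [5 vs 2, 7 vs 1, 4 vs 2] → B strictly dominates C
  C vs A: [2 vs 1, 1 vs 3, 2 vs 7] → C does not strictly dominate A (column Y: 1 ≤ 3)
  C vs B: [2 vs 5, 1 vs 7, 2 vs 4] → C does not strictly dominate B (column X: 2 ≤ 5)
No single strategy strictly dominates all others → no strictly dominant strategy.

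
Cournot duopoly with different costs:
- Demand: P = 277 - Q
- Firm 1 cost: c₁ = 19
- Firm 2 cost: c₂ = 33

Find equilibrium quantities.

q₁* = 90.67, q₂* = 76.67

Work:
Reaction: q₁ = (277 - 19 - q₂)/2
Reaction: q₂ = (277 - 33 - q₁)/2
Solve simultaneously:
q₁* = (277 - 2×19 + 33)/3 = 90.67
q₂* = (277 - 2×33 + 19)/3 = 76.67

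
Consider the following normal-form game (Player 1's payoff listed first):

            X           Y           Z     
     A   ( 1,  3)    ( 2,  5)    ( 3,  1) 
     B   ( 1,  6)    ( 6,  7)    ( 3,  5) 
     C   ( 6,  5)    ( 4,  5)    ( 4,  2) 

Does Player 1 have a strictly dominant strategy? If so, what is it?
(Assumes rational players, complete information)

No strictly dominant strategy exists for Player 1

Work:
A strategy strictly dominates another if it gives a strictly higher payoff against every opponent action. Compare each pair of P1's strategies column-by-column:
  A vs B: [1 vs 1, 2 vs 6, 3 vs 3] → A does not strictly dominate B (column X: 1 ≤ 1)
  A vs C: [1 vs 6, 2 vs 4, 3 vs 4] → A does not strictly dominate C (column X: 1 ≤ 6)
  B vs A: [1 vs 1, 6 vs 2, 3 vs 3] → B does not strictly dominate A (column X: 1 ≤ 1)
  B vs C: [1 vs 6, 6 vs 4, 3 vs 4] → B does not strictly dominate C (column X: 1 ≤ 6)
  C vs A: [6 vs 1, 4 vs 2, 4 vs 3] → C strictly dominates A
  C vs B: [6 vs 1, 4 vs 6, 4 vs 3] → C does not strictly dominate B (column Y: 4 ≤ 6)
No single strategy strictly dominates all others → no strictly dominant strategy.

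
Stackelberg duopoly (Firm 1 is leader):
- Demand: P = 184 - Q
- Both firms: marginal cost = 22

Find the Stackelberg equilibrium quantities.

q₁* (leader) = 81.0, q₂* (follower) = 40.5

Work:
Follower's reaction: q₂ = (a - c - q₁)/2
Leader substitutes: π₁ = q₁·(a - q₁ - (a-c-q₁)/2 - c)
FOC: q₁* = (184 - 22)/2 = 81.00
Then: q₂* = (184 - 22 - 81.0)/2 = 40.50
Leader has first-mover advantage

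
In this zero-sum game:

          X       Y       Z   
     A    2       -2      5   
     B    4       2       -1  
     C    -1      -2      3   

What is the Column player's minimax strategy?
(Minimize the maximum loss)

Column should play Y, value = 2

Work:
Column player minimizes Row's maximum payoff:
Column X: max payoff to Row = 4
Column Y: max payoff to Row = 2
Column Z: max payoff to Row = 5
Minimum is 2, achieved by column Y.
Minimax strategy: Y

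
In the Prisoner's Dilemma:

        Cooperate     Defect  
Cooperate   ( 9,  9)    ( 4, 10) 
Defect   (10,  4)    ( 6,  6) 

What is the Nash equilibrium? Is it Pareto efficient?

(Defect, Defect) is NE; not Pareto efficient

Work:
Defect dominates Cooperate for both players:
If P2 cooperates: Defect (10) > Cooperate (9)
If P2 defects: Defect (6) > Cooperate (4)
NE: (Defect, Defect) with payoff (6, 6)
But (Cooperate, Cooperate) = (9, 9) Pareto dominates (6, 6)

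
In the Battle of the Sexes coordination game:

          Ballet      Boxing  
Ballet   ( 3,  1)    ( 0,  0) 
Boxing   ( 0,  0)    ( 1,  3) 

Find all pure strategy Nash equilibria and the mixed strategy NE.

Pure NE: (Ballet, Ballet) and (Boxing, Boxing); Mixed NE: p = 0.75, q = 0.25

Work:
Check pure NE:
(Ballet, Ballet): (3, 1) - no unilateral deviation beneficial
(Boxing, Boxing): (1, 3) - no unilateral deviation beneficial
Mixed NE: P1 plays Ballet with p = 0.75, P2 plays Ballet with q = 0.25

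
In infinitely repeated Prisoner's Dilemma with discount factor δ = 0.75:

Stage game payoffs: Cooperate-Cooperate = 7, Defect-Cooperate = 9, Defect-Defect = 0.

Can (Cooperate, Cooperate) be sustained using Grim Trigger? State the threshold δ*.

δ* = 0.2222; since δ = 0.75 ≥ 0.2222, cooperation can be sustained

Work:
For Grim Trigger:
Cooperate forever: 7/(1-δ)
Defect then punished: 9 + 0·δ/(1-δ)
Need: 7/(1-δ) ≥ 9 + 0·δ/(1-δ)
Solving: δ ≥ (T-R)/(T-P) = (9-7)/(9-0) = 0.2222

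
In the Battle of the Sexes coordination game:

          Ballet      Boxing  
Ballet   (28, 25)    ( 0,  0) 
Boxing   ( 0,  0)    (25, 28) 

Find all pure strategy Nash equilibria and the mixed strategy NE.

Pure NE: (Ballet, Ballet) and (Boxing, Boxing); Mixed NE: p = 0.5283, q = 0.4717

Work:
Check pure NE:
(Ballet, Ballet): (28, 25) - no unilateral deviation beneficial
(Boxing, Boxing): (25, 28) - no unilateral deviation beneficial
Mixed NE: P1 plays Ballet with p = 0.5283, P2 plays Ballet with q = 0.4717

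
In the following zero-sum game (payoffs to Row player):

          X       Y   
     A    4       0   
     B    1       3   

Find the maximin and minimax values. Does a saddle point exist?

Maximin = 1, Minimax = 3, Saddle: False

Work:
Row minimums: [0, 1] → maximin = 1
Column maximums: [4, 3] → minimax = 3
No saddle point (maximin ≠ minimax). Mixed strategy needed.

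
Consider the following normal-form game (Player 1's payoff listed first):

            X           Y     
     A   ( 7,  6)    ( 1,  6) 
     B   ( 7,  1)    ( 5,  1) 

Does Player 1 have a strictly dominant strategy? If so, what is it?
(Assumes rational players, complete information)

No strictly dominant strategy exists for Player 1

Work:
A strategy strictly dominates another if it gives a strictly higher payoff against every opponent action. Compare each pair of P1's strategies column-by-column:
  A vs B: [7 vs 7, 1 vs 5] → A does not strictly dominate B (column X: 7 ≤ 7)
  B vs A: [7 vs 7, 5 vs 1] → B does not strictly dominate A (column X: 7 ≤ 7)
No single strategy strictly dominates all others → no strictly dominant strategy.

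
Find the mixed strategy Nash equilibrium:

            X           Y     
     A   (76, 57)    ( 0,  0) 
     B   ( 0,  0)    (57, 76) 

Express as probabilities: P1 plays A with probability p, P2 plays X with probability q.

p = 0.5714, q = 0.4286

Work:
Find probabilities that make opponent indifferent:
P2 chooses q to make P1 indifferent between A and B
P1 chooses p to make P2 indifferent between X and Y
Mixed NE: P1 plays (A: 0.5714, B: 0.4286), P2 plays (X: 0.4286, Y: 0.5714)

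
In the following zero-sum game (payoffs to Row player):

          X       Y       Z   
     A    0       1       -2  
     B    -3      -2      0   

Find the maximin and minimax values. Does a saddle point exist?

Maximin = -2, Minimax = 0, Saddle: False

Work:
Row minimums: [-2, -3] → maximin = -2
Column maximums: [0, 1, 0] → minimax = 0
No saddle point (maximin ≠ minimax). Mixed strategy needed.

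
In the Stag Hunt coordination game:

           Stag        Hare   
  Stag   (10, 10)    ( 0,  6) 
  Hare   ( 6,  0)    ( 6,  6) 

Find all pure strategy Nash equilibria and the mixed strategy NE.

Pure NE: (Stag, Stag) and (Hare, Hare); Mixed NE: p = 0.6, q = 0.6

Work:
Check pure NE:
(Stag, Stag): (10, 10) - no unilateral deviation beneficial
(Hare, Hare): (6, 6) - no unilateral deviation beneficial
Mixed NE: P1 plays Stag with p = 0.6, P2 plays Stag with q = 0.6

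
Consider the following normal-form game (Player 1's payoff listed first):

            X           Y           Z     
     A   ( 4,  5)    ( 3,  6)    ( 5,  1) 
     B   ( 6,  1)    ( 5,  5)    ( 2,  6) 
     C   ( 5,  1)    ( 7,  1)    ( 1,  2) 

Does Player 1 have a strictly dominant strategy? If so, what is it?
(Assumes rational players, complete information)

No strictly dominant strategy exists for Player 1

Work:
A strategy strictly dominates another if it gives a strictly higher payoff against every opponent action. Compare each pair of P1's strategies column-by-column:
  A vs B: [4 vs 6, 3 vs 5, 5 vs 2] → A does not strictly dominate B (column X: 4 ≤ 6)
  A vs C: [4 vs 5, 3 vs 7, 5 vs 1] → A does not strictly dominate C (column X: 4 ≤ 5)
  B vs A: [6 vs 4, 5 vs 3, 2 vs 5] → B does not strictly dominate A (column Z: 2 ≤ 5)
  B vs C: [6 vs 5, 5 vs 7, 2 vs 1] → B does not strictly dominate C (column Y: 5 ≤ 7)
  C vs A: [5 vs 4, 7 vs 3, 1 vs 5] → C does not strictly dominate A (column Z: 1 ≤ 5)
  C vs B: [5 vs 6, 7 vs 5, 1 vs 2] → C does not strictly dominate B (column X: 5 ≤ 6)
No single strategy strictly dominates all others → no strictly dominant strategy.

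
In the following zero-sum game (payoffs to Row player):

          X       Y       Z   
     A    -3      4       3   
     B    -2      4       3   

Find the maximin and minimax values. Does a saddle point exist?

Maximin = -2, Minimax = -2, Saddle: True

Work:
Row minimums: [-3, -2] → maximin = -2
Column maximums: [-2, 4, 3] → minimax = -2
Saddle point exists! Game value = -2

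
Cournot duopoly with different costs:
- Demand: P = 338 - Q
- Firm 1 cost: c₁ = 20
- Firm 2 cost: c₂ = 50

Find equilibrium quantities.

q₁* = 116.0, q₂* = 86.0

Work:
Reaction: q₁ = (338 - 20 - q₂)/2
Reaction: q₂ = (338 - 50 - q₁)/2
Solve simultaneously:
q₁* = (338 - 2×20 + 50)/3 = 116.0
q₂* = (338 - 2×50 + 20)/3 = 86.0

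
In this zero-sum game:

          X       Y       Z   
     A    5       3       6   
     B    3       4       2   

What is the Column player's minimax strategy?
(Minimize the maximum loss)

Column should play Y, value = 4

Work:
Column player minimizes Row's maximum payoff:
Column X: max payoff to Row = 5
Column Y: max payoff to Row = 4
Column Z: max payoff to Row = 6
Minimum is 4, achieved by column Y.
Minimax strategy: Y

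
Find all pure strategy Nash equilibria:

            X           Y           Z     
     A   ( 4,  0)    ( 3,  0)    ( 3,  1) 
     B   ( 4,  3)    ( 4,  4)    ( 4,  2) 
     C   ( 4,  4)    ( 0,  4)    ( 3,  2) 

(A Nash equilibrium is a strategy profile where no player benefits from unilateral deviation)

Nash equilibrium: (B, Y), (C, X)

Work:
Best responses:
  P1 vs X: payoffs [4, 4, 4] → best response A/B/C (payoff 4)
  P1 vs Y: payoffs [3, 4, 0] → best response B (payoff 4)
  P1 vs Z: payoffs [3, 4, 3] → best response B (payoff 4)
  P2 vs A: payoffs [0, 0, 1] → best response Z (payoff 1)
  P2 vs B: payoffs [3, 4, 2] → best response Y (payoff 4)
  P2 vs C: payoffs [4, 4, 2] → best response X/Y (payoff 4)
Mutual best responses: (B,Y), (C,X) → Nash equilibria.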